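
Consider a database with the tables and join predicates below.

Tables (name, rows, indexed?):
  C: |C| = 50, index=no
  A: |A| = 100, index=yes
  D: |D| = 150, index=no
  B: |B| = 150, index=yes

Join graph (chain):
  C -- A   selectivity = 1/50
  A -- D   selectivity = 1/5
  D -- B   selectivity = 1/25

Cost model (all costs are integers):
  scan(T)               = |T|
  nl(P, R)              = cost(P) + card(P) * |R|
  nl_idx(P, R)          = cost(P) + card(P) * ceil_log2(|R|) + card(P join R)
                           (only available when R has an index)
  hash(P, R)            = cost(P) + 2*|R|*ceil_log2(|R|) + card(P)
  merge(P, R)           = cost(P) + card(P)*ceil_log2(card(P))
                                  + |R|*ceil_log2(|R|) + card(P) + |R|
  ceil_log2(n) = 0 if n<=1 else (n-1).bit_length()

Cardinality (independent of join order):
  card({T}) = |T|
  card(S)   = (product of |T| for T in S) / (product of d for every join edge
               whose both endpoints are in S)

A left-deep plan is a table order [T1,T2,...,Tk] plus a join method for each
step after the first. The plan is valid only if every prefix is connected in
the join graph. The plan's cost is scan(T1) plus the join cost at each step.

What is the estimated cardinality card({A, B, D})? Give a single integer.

Tables in S: A(100), B(150), D(150)
Edges inside S: A-D(d=5), D-B(d=25)
numerator = 100 * 150 * 150 = 2250000
denominator = 5 * 25 = 125
card(S) = 2250000 / 125 = 18000

18000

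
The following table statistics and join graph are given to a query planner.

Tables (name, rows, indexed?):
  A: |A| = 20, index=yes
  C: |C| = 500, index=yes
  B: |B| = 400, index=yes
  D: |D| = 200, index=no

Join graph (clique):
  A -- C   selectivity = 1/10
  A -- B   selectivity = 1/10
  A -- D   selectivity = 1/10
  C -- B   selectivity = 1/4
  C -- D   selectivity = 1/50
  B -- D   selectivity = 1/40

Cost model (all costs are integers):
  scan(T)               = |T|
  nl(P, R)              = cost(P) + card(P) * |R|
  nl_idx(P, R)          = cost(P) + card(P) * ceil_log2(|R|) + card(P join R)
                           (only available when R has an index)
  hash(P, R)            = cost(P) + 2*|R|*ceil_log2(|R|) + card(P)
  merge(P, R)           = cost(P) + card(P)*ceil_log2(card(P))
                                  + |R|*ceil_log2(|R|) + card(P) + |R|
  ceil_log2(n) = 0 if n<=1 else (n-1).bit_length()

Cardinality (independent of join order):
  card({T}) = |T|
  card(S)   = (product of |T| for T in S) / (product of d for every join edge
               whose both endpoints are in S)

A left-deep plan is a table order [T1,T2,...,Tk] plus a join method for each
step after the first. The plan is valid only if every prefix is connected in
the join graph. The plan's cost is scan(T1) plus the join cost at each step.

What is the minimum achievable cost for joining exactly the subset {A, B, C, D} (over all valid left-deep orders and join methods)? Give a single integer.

Selinger DP over subsets of {A,B,C,D}:
  {A}: scan cost=20, card=20
  {C}: scan cost=500, card=500
  {B}: scan cost=400, card=400
  {D}: scan cost=200, card=200
  {AC}: card=1000; try (C,nl_idx)→1200, (A,hash)→1200, (A,nl_idx)→4000, (C,merge)→5140, (A,merge)→5620, (C,hash)→9040 …(+2); best=1200 via (C,nl_idx)
  {AB}: card=800; try (B,nl_idx)→1000, (A,hash)→1000, (A,nl_idx)→3200, (B,merge)→4140, (A,merge)→4520, (B,hash)→7240 …(+2); best=1000 via (B,nl_idx)
  {AD}: card=400; try (A,hash)→600, (A,nl_idx)→1600, (D,merge)→1940, (A,merge)→2120, (D,hash)→3240, (D,nl)→4020 …(+1); best=600 via (A,hash)
  {BC}: card=50000; try (B,hash)→8200, (C,merge)→9400, (B,merge)→9500, (C,hash)→9800, (C,nl_idx)→54000, (B,nl_idx)→55000 …(+2); best=8200 via (B,hash)
  {CD}: card=2000; try (C,nl_idx)→4000, (D,hash)→4200, (C,merge)→7000, (D,merge)→7300, (C,hash)→9400, (C,nl)→100200 …(+1); best=4000 via (C,nl_idx)
  {BD}: card=2000; try (D,hash)→4000, (B,nl_idx)→4000, (B,merge)→6000, (D,merge)→6200, (B,hash)→7600, (B,nl)→80200 …(+1); best=4000 via (D,hash)
  {ABC}: card=10000; try (B,hash)→9400, (C,hash)→10800, (C,merge)→14800, (B,merge)→16200, (C,nl_idx)→18200, (B,nl_idx)→20200 …(+6); best=9400 via (B,hash)
  {ACD}: card=400; try (C,nl_idx)→4600, (D,hash)→5400, (A,hash)→6200, (C,merge)→9600, (C,hash)→10000, (D,merge)→14000 …(+5); best=4600 via (C,nl_idx)
  {ABD}: card=400; try (B,nl_idx)→4600, (D,hash)→5000, (A,hash)→6200, (B,hash)→8200, (B,merge)→8600, (D,merge)→11600 …(+5); best=4600 via (B,nl_idx)
  {BCD}: card=5000; try (B,hash)→13200, (C,hash)→15000, (C,nl_idx)→27000, (B,nl_idx)→27000, (B,merge)→32000, (C,merge)→33000 …(+5); best=13200 via (B,hash)
  {ABCD}: card=100; try (C,nl_idx)→8300, (B,nl_idx)→8300, (B,hash)→12200, (B,merge)→12600, (C,merge)→13600, (C,hash)→14000 …(+9); best=8300 via (C,nl_idx)

8300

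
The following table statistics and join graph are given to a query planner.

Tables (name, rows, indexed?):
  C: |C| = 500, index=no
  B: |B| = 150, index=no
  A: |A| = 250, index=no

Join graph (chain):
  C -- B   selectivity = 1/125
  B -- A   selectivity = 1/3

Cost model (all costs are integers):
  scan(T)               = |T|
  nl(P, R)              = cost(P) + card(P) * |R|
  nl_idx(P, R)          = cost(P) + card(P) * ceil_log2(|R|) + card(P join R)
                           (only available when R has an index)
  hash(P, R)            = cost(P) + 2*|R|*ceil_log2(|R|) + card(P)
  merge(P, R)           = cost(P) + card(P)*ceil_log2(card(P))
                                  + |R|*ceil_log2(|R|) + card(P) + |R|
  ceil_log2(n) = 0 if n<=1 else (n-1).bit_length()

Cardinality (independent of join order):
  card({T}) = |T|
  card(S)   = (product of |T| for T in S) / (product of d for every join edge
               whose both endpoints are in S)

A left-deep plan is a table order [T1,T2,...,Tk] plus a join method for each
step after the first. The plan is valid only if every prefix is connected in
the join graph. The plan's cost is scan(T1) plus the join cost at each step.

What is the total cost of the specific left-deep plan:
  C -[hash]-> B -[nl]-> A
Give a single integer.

153400

step 1: scan C: cost=500, card=500
step 2: join B via hash
    card(P join B) = 500*150/(125) = 600
    cost = 500 + 2*150*8 + 500 = 3400
step 3: join A via nl
    card(P join A) = 600*250/(3) = 50000
    cost = 3400 + 600*250 = 153400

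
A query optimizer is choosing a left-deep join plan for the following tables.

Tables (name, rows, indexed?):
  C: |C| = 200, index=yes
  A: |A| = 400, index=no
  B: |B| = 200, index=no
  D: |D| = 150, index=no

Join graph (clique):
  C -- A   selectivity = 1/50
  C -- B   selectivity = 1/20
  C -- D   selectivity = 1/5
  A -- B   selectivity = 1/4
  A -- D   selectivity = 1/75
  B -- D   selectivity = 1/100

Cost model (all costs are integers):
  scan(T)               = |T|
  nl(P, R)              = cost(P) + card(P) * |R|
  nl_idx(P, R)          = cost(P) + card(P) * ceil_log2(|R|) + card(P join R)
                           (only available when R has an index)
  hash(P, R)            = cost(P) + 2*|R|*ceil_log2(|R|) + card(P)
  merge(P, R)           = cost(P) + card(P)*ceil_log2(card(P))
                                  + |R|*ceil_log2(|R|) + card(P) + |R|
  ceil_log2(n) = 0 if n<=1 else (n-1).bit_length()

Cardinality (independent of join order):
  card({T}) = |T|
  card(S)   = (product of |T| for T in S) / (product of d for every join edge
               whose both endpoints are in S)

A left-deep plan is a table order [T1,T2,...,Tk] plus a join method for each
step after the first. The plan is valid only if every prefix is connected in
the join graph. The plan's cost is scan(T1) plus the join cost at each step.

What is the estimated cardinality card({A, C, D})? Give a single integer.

Tables in S: A(400), C(200), D(150)
Edges inside S: C-A(d=50), C-D(d=5), A-D(d=75)
numerator = 400 * 200 * 150 = 12000000
denominator = 50 * 5 * 75 = 18750
card(S) = 12000000 / 18750 = 640

640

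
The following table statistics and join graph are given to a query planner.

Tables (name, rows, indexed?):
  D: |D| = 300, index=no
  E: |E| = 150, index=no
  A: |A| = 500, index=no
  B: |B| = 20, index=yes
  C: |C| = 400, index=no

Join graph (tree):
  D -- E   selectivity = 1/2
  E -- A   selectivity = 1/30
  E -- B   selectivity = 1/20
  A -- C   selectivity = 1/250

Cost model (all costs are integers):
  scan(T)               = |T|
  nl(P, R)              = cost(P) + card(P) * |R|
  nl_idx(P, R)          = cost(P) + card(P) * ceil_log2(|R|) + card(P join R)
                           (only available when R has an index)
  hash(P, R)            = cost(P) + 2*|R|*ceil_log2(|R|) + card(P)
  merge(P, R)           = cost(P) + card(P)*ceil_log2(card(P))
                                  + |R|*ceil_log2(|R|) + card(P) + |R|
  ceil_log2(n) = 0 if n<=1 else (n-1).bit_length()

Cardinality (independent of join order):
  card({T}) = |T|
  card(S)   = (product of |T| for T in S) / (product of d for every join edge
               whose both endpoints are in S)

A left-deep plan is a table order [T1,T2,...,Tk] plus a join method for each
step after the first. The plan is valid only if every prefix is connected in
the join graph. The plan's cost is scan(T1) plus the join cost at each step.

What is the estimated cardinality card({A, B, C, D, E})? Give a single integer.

Tables in S: A(500), B(20), C(400), D(300), E(150)
Edges inside S: D-E(d=2), E-A(d=30), E-B(d=20), A-C(d=250)
numerator = 500 * 20 * 400 * 300 * 150 = 180000000000
denominator = 2 * 30 * 20 * 250 = 300000
card(S) = 180000000000 / 300000 = 600000

600000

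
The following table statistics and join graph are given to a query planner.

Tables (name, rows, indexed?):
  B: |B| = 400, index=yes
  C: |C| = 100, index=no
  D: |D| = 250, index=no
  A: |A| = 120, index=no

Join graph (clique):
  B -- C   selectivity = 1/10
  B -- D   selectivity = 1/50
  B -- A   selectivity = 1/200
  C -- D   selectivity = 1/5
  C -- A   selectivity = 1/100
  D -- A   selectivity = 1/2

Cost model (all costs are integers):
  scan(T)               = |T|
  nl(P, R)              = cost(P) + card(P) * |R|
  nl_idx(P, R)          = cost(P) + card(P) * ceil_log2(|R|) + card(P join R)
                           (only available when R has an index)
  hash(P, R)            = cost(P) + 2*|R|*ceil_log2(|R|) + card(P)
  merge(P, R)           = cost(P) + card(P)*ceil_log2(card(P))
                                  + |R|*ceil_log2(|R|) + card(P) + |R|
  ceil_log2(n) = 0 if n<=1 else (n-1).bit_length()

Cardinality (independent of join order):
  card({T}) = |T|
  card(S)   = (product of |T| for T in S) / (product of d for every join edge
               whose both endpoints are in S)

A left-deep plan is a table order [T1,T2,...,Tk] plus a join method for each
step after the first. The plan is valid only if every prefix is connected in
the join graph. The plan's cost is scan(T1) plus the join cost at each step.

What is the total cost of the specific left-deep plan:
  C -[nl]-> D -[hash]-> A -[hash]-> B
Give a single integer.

41980

step 1: scan C: cost=100, card=100
step 2: join D via nl
    card(P join D) = 100*250/(5) = 5000
    cost = 100 + 100*250 = 25100
step 3: join A via hash
    card(P join A) = 5000*120/(100*2) = 3000
    cost = 25100 + 2*120*7 + 5000 = 31780
step 4: join B via hash
    card(P join B) = 3000*400/(10*50*200) = 12
    cost = 31780 + 2*400*9 + 3000 = 41980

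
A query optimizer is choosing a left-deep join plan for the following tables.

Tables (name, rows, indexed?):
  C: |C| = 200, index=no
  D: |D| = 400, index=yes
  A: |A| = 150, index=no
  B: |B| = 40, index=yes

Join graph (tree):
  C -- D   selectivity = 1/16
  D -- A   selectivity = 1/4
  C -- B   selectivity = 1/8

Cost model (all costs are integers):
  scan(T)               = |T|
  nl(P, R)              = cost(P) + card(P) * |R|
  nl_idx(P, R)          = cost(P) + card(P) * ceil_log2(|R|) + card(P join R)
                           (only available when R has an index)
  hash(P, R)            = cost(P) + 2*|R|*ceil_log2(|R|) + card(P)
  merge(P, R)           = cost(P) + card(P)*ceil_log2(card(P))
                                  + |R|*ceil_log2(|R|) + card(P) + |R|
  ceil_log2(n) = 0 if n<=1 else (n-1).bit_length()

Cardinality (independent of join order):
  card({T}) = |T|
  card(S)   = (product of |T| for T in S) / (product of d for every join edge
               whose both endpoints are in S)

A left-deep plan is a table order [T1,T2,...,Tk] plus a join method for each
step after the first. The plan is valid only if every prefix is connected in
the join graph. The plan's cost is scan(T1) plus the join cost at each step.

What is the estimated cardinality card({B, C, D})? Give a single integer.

25000

Tables in S: B(40), C(200), D(400)
Edges inside S: C-D(d=16), C-B(d=8)
numerator = 40 * 200 * 400 = 3200000
denominator = 16 * 8 = 128
card(S) = 3200000 / 128 = 25000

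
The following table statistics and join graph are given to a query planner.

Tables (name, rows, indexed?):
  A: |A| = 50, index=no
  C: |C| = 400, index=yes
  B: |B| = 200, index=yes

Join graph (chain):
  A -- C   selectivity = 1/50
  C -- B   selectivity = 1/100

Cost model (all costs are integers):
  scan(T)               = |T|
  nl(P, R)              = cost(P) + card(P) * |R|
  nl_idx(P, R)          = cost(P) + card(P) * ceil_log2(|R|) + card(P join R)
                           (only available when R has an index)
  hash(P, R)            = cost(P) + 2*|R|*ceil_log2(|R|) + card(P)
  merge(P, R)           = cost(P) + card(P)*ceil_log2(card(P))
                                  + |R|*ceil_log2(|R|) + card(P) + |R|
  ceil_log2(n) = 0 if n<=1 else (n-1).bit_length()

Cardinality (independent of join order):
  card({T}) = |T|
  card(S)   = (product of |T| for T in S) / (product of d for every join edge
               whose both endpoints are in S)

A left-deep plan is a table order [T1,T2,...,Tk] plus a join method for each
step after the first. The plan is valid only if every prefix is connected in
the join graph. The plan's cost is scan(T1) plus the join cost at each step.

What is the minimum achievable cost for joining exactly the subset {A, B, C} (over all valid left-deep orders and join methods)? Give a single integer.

Selinger DP over subsets of {A,B,C}:
  {A}: scan cost=50, card=50
  {C}: scan cost=400, card=400
  {B}: scan cost=200, card=200
  {AC}: card=400; try (C,nl_idx)→900, (A,hash)→1400, (C,merge)→4400, (A,merge)→4750, (C,hash)→7300, (C,nl)→20050 …(+1); best=900 via (C,nl_idx)
  {BC}: card=800; try (C,nl_idx)→2800, (B,hash)→4000, (B,nl_idx)→4400, (C,merge)→6000, (B,merge)→6200, (C,hash)→7600 …(+2); best=2800 via (C,nl_idx)
  {ABC}: card=800; try (A,hash)→4200, (B,hash)→4500, (B,nl_idx)→4900, (B,merge)→6700, (A,merge)→11950, (A,nl)→42800 …(+1); best=4200 via (A,hash)

4200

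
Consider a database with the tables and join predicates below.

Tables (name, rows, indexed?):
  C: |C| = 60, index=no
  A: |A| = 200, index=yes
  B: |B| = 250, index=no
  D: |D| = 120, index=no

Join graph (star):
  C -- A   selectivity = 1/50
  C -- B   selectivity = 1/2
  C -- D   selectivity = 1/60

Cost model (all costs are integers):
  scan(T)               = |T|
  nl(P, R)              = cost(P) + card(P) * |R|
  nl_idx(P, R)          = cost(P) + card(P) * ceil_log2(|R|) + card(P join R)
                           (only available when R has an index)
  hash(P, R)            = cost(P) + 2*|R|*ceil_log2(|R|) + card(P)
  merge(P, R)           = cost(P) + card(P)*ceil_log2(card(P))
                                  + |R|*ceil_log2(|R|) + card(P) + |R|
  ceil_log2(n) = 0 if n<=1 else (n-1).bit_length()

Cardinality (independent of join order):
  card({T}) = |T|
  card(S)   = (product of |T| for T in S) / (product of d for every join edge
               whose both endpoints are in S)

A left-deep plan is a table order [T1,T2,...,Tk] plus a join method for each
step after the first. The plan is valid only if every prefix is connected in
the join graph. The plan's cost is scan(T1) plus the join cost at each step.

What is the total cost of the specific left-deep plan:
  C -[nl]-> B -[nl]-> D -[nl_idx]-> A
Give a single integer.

1095060

step 1: scan C: cost=60, card=60
step 2: join B via nl
    card(P join B) = 60*250/(2) = 7500
    cost = 60 + 60*250 = 15060
step 3: join D via nl
    card(P join D) = 7500*120/(60) = 15000
    cost = 15060 + 7500*120 = 915060
step 4: join A via nl_idx
    card(P join A) = 15000*200/(50) = 60000
    cost = 915060 + 15000*8 + 60000 = 1095060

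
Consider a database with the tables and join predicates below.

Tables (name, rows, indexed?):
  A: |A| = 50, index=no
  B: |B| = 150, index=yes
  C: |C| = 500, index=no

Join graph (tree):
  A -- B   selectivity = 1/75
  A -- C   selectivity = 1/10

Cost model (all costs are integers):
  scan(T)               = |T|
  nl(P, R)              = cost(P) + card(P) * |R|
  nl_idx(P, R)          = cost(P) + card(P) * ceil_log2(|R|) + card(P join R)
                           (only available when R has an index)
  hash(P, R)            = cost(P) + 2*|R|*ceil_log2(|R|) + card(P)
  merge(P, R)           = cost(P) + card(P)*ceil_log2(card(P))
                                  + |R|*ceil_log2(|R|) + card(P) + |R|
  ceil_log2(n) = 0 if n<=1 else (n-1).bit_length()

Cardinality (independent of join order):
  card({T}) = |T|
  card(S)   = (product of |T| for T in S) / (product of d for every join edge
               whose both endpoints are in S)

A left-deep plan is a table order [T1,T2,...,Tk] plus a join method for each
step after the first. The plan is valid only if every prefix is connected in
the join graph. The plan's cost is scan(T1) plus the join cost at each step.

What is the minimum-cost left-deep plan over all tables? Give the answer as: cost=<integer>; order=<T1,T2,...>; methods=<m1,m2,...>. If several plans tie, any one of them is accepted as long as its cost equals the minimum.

Selinger DP (subsets sized 1..n):
  {A}: scan cost=50, card=50
  {B}: scan cost=150, card=150
  {C}: scan cost=500, card=500
  {AB}: card=100; try (B,nl_idx)→550, (A,hash)→900, (B,merge)→1750, (A,merge)→1850, (B,hash)→2500, (B,nl)→7550 …(+1); best=550 via (B,nl_idx)
  {AC}: card=2500; try (A,hash)→1600, (C,merge)→5400, (A,merge)→5850, (C,hash)→9100, (C,nl)→25050, (A,nl)→25500; best=1600 via (A,hash)
  {ABC}: card=5000; try (C,merge)→6350, (B,hash)→6500, (C,hash)→9650, (B,nl_idx)→26600, (B,merge)→35450, (C,nl)→50550 …(+1); best=6350 via (C,merge)

cost=6350; order=A,B,C; methods=nl_idx,merge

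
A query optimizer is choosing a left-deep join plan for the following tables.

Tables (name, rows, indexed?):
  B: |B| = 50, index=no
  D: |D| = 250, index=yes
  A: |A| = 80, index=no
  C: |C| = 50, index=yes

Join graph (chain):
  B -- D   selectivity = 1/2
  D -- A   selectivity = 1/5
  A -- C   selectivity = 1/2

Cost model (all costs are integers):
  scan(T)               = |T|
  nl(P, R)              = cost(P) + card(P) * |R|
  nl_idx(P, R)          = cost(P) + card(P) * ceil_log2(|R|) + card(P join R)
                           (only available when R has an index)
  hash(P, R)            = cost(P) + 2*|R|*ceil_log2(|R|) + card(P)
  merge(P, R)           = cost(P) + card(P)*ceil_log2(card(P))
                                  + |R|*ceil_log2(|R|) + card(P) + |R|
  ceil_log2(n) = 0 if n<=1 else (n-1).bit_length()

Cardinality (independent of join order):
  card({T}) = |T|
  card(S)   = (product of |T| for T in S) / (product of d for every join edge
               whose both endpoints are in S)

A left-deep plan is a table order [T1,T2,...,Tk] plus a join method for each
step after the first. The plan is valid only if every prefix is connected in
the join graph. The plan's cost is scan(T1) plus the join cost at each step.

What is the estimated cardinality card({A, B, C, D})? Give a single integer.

2500000

Tables in S: A(80), B(50), C(50), D(250)
Edges inside S: B-D(d=2), D-A(d=5), A-C(d=2)
numerator = 80 * 50 * 50 * 250 = 50000000
denominator = 2 * 5 * 2 = 20
card(S) = 50000000 / 20 = 2500000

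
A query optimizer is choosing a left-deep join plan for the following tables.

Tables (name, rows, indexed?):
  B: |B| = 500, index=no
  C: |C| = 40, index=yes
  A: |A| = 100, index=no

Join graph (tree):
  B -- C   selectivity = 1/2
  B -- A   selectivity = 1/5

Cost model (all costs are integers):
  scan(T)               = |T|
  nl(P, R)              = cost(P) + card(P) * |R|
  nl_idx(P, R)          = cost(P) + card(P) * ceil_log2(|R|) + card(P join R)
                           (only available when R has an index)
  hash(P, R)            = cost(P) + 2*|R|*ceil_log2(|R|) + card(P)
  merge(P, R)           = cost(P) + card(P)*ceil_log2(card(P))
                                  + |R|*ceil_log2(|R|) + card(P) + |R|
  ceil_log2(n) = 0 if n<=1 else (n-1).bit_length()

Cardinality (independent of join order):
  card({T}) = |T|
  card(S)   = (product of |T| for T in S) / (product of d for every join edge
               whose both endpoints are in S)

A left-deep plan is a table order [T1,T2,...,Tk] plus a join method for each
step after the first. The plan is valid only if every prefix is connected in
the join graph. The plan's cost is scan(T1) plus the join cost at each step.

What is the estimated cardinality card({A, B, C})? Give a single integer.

Tables in S: A(100), B(500), C(40)
Edges inside S: B-C(d=2), B-A(d=5)
numerator = 100 * 500 * 40 = 2000000
denominator = 2 * 5 = 10
card(S) = 2000000 / 10 = 200000

200000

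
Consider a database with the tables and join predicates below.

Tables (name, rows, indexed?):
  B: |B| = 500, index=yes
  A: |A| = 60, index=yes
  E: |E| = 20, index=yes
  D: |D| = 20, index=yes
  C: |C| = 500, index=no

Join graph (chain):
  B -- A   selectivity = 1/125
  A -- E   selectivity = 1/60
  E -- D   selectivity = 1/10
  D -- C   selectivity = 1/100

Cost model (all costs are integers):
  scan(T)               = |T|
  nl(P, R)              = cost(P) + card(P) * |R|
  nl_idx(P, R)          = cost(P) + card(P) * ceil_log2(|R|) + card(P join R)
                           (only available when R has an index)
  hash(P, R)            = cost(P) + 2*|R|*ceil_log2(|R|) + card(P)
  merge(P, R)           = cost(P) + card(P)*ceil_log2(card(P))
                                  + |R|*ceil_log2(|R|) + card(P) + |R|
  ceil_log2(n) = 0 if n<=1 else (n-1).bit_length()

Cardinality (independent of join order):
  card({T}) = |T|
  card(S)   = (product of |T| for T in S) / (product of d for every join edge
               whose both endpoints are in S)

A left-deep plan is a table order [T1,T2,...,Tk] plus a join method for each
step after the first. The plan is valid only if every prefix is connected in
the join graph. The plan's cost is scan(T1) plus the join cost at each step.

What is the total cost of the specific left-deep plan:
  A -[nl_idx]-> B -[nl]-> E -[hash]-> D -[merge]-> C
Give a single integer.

12360

step 1: scan A: cost=60, card=60
step 2: join B via nl_idx
    card(P join B) = 60*500/(125) = 240
    cost = 60 + 60*9 + 240 = 840
step 3: join E via nl
    card(P join E) = 240*20/(60) = 80
    cost = 840 + 240*20 = 5640
step 4: join D via hash
    card(P join D) = 80*20/(10) = 160
    cost = 5640 + 2*20*5 + 80 = 5920
step 5: join C via merge
    card(P join C) = 160*500/(100) = 800
    cost = 5920 + 160*8 + 500*9 + 160 + 500 = 12360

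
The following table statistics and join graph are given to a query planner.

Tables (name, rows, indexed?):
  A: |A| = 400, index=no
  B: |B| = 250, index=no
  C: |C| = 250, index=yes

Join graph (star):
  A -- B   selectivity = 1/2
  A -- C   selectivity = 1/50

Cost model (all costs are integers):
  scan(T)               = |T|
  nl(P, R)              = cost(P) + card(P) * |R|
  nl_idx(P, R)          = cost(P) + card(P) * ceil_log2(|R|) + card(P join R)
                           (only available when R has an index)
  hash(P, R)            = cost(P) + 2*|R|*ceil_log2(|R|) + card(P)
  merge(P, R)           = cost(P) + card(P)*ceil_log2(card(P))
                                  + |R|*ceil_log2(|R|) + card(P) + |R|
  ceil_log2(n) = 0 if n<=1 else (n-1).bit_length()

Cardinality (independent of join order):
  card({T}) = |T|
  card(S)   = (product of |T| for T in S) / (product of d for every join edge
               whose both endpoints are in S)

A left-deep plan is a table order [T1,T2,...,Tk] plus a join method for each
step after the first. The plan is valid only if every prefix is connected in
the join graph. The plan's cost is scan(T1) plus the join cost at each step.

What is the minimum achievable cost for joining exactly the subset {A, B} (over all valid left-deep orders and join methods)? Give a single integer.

Selinger DP over subsets of {A,B}:
  {A}: scan cost=400, card=400
  {B}: scan cost=250, card=250
  {AB}: card=50000; try (B,hash)→4800, (A,merge)→6500, (B,merge)→6650, (A,hash)→7700, (A,nl)→100250, (B,nl)→100400; best=4800 via (B,hash)

4800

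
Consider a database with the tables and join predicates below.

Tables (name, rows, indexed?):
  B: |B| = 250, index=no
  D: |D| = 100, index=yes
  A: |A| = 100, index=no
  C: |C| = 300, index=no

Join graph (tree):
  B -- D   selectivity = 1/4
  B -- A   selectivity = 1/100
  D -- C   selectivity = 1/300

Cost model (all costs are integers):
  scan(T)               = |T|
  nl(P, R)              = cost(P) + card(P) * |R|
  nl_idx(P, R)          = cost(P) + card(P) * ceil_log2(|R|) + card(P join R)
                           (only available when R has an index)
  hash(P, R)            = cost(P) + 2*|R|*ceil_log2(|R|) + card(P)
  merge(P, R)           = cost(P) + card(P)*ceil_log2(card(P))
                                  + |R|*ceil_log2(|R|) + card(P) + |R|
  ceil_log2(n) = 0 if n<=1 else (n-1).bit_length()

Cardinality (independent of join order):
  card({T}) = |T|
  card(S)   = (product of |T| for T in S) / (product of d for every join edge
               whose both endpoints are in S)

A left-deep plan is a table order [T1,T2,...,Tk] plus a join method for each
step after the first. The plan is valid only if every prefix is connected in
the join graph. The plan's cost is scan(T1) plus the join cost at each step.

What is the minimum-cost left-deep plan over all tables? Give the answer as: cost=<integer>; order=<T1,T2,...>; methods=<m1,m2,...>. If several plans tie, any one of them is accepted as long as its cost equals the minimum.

Selinger DP (subsets sized 1..n):
  {B}: scan cost=250, card=250
  {D}: scan cost=100, card=100
  {A}: scan cost=100, card=100
  {C}: scan cost=300, card=300
  {BD}: card=6250; try (D,hash)→1900, (B,merge)→3150, (D,merge)→3300, (B,hash)→4200, (D,nl_idx)→8250, (B,nl)→25100 …(+1); best=1900 via (D,hash)
  {AB}: card=250; try (A,hash)→1900, (B,merge)→3150, (A,merge)→3300, (B,hash)→4200, (B,nl)→25100, (A,nl)→25250; best=1900 via (A,hash)
  {CD}: card=100; try (D,hash)→2000, (D,nl_idx)→2500, (C,merge)→3900, (D,merge)→4100, (C,hash)→5600, (C,nl)→30100 …(+1); best=2000 via (D,hash)
  {ABD}: card=6250; try (D,hash)→3550, (D,merge)→4950, (A,hash)→9550, (D,nl_idx)→9900, (D,nl)→26900, (A,merge)→90200 …(+1); best=3550 via (D,hash)
  {BCD}: card=6250; try (B,merge)→5050, (B,hash)→6100, (C,hash)→13550, (B,nl)→27000, (C,merge)→92400, (C,nl)→1876900; best=5050 via (B,merge)
  {ABCD}: card=6250; try (A,hash)→12700, (C,hash)→15200, (A,merge)→93350, (C,merge)→94050, (A,nl)→630050, (C,nl)→1878550; best=12700 via (A,hash)

cost=12700; order=C,D,B,A; methods=hash,merge,hash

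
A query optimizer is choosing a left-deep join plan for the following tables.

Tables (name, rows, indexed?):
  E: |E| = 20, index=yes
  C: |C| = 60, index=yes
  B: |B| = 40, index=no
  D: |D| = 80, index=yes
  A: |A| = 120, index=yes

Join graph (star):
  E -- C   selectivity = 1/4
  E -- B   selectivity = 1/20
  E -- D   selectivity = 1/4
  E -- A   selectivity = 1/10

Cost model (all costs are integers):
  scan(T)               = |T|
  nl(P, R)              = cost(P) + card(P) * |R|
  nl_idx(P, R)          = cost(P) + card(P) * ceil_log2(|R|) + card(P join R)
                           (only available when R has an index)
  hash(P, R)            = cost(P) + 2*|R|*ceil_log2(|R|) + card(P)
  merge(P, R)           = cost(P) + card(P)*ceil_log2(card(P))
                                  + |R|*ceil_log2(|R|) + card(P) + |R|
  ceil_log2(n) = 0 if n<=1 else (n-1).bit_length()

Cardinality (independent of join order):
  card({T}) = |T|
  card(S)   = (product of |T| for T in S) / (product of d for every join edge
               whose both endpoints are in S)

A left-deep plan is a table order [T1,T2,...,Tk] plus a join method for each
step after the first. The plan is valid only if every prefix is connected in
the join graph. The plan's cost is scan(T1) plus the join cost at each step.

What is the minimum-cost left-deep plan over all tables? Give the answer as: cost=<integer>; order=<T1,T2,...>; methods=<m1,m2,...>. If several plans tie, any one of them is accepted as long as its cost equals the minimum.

Selinger DP (subsets sized 1..n):
  {E}: scan cost=20, card=20
  {C}: scan cost=60, card=60
  {B}: scan cost=40, card=40
  {D}: scan cost=80, card=80
  {A}: scan cost=120, card=120
  {CE}: card=300; try (E,hash)→320, (C,nl_idx)→440, (C,merge)→560, (E,merge)→600, (E,nl_idx)→660, (C,hash)→760 …(+2); best=320 via (E,hash)
  {BE}: card=40; try (E,hash)→280, (E,nl_idx)→280, (B,merge)→420, (E,merge)→440, (B,hash)→520, (B,nl)→820 …(+1); best=280 via (E,hash)
  {DE}: card=400; try (E,hash)→360, (D,nl_idx)→560, (D,merge)→780, (E,merge)→840, (E,nl_idx)→880, (D,hash)→1160 …(+2); best=360 via (E,hash)
  {AE}: card=240; try (A,nl_idx)→400, (E,hash)→440, (E,nl_idx)→960, (A,merge)→1100, (E,merge)→1200, (A,hash)→1720 …(+2); best=400 via (A,nl_idx)
  {BCE}: card=600; try (C,merge)→980, (C,hash)→1040, (B,hash)→1100, (C,nl_idx)→1120, (C,nl)→2680, (B,merge)→3600 …(+1); best=980 via (C,merge)
  {CDE}: card=6000; try (C,hash)→1480, (D,hash)→1740, (D,merge)→3960, (C,merge)→4780, (D,nl_idx)→8420, (C,nl_idx)→8760 …(+2); best=1480 via (C,hash)
  {ACE}: card=3600; try (C,hash)→1360, (A,hash)→2300, (C,merge)→2980, (A,merge)→4280, (C,nl_idx)→5440, (A,nl_idx)→6020 …(+2); best=1360 via (C,hash)
  {BDE}: card=800; try (D,merge)→1200, (B,hash)→1240, (D,nl_idx)→1360, (D,hash)→1440, (D,nl)→3480, (B,merge)→4640 …(+1); best=1200 via (D,merge)
  {ABE}: card=480; try (A,nl_idx)→1040, (B,hash)→1120, (A,merge)→1520, (A,hash)→2000, (B,merge)→2840, (A,nl)→5080 …(+1); best=1040 via (A,nl_idx)
  {ADE}: card=4800; try (D,hash)→1760, (A,hash)→2440, (D,merge)→3200, (A,merge)→5320, (D,nl_idx)→6880, (A,nl_idx)→7960 …(+2); best=1760 via (D,hash)
  {BCDE}: card=12000; try (D,hash)→2700, (C,hash)→2720, (B,hash)→7960, (D,merge)→8220, (C,merge)→10420, (D,nl_idx)→17180 …(+5); best=2700 via (D,hash)
  {ABCE}: card=7200; try (C,hash)→2240, (A,hash)→3260, (B,hash)→5440, (C,merge)→6260, (A,merge)→8540, (C,nl_idx)→11120 …(+5); best=2240 via (C,hash)
  {ACDE}: card=72000; try (D,hash)→6080, (C,hash)→7280, (A,hash)→9160, (D,merge)→48800, (C,merge)→69380, (A,merge)→86440 …(+6); best=6080 via (D,hash)
  {ABDE}: card=9600; try (D,hash)→2640, (A,hash)→3680, (D,merge)→6480, (B,hash)→7040, (A,merge)→10960, (D,nl_idx)→14000 …(+5); best=2640 via (D,hash)
  {ABCDE}: card=144000; try (D,hash)→10560, (C,hash)→12960, (A,hash)→16380, (B,hash)→78560, (D,merge)→103680, (C,merge)→147060 …(+9); best=10560 via (D,hash)

cost=10560; order=B,E,A,C,D; methods=hash,nl_idx,hash,hash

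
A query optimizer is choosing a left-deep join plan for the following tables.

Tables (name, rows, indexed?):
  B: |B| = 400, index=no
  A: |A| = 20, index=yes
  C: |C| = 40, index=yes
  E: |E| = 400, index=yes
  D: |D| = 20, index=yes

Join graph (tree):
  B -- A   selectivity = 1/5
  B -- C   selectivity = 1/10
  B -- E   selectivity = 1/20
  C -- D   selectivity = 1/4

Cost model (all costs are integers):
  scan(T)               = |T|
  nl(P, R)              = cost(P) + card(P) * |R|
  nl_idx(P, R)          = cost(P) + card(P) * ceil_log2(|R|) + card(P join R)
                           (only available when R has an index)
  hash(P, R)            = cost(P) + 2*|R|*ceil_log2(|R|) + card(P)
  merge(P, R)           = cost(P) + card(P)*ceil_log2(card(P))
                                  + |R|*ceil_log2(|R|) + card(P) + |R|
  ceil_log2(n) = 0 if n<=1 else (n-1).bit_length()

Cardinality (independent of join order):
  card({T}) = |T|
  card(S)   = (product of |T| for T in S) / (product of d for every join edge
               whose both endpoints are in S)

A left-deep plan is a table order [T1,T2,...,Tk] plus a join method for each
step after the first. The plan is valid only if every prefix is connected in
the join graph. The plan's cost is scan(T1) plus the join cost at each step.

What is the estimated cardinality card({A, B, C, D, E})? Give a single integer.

Tables in S: A(20), B(400), C(40), D(20), E(400)
Edges inside S: B-A(d=5), B-C(d=10), B-E(d=20), C-D(d=4)
numerator = 20 * 400 * 40 * 20 * 400 = 2560000000
denominator = 5 * 10 * 20 * 4 = 4000
card(S) = 2560000000 / 4000 = 640000

640000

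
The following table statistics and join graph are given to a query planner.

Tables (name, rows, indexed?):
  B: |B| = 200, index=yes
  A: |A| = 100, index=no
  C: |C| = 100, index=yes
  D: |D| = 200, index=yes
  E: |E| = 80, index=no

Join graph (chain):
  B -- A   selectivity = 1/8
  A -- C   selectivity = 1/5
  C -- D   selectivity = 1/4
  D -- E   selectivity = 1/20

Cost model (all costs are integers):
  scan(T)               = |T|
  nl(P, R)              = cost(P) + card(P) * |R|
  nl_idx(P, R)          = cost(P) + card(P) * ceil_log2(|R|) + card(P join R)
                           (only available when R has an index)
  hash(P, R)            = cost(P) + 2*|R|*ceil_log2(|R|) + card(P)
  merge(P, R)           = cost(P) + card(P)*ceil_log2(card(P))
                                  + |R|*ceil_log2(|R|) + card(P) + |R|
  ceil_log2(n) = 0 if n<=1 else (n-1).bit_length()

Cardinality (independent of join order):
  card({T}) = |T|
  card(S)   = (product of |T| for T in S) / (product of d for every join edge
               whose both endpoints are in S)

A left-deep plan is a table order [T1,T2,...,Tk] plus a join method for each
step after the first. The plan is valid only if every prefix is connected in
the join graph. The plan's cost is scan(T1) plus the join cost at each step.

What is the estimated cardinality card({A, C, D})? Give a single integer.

Tables in S: A(100), C(100), D(200)
Edges inside S: A-C(d=5), C-D(d=4)
numerator = 100 * 100 * 200 = 2000000
denominator = 5 * 4 = 20
card(S) = 2000000 / 20 = 100000

100000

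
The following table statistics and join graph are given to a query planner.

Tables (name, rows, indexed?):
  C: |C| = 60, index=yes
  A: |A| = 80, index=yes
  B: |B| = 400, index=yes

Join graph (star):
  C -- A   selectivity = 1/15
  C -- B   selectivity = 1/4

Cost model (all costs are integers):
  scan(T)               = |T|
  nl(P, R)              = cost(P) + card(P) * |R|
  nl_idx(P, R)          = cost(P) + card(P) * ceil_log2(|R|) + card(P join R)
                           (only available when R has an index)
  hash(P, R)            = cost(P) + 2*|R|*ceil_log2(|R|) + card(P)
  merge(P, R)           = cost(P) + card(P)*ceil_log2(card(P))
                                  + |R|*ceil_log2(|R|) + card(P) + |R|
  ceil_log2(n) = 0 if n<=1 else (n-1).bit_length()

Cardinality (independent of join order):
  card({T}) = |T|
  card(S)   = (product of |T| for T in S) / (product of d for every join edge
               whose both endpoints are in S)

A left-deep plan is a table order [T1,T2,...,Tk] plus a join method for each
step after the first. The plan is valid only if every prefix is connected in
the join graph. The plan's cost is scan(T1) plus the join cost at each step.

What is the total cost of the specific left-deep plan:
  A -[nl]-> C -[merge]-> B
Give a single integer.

step 1: scan A: cost=80, card=80
step 2: join C via nl
    card(P join C) = 80*60/(15) = 320
    cost = 80 + 80*60 = 4880
step 3: join B via merge
    card(P join B) = 320*400/(4) = 32000
    cost = 4880 + 320*9 + 400*9 + 320 + 400 = 12080

12080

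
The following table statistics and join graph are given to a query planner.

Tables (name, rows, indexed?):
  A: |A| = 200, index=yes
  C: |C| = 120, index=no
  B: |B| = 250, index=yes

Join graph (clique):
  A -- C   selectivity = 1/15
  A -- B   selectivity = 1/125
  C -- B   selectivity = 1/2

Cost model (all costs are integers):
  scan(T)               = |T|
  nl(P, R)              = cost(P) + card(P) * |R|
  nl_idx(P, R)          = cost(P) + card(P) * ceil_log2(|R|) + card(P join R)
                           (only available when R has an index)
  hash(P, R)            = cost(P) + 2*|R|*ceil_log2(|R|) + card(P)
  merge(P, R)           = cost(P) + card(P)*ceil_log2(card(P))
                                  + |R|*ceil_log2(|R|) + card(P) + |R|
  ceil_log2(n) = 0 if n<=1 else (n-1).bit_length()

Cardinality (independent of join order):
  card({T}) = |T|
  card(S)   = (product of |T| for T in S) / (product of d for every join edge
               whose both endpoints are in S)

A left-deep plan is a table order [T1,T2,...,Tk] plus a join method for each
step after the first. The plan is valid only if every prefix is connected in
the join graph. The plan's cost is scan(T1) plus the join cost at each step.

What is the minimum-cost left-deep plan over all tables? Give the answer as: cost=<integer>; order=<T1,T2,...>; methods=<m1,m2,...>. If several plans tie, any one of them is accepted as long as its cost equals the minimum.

cost=4280; order=A,B,C; methods=nl_idx,hash

Selinger DP (subsets sized 1..n):
  {A}: scan cost=200, card=200
  {C}: scan cost=120, card=120
  {B}: scan cost=250, card=250
  {AC}: card=1600; try (C,hash)→2080, (A,nl_idx)→2680, (A,merge)→2880, (C,merge)→2960, (A,hash)→3440, (A,nl)→24120 …(+1); best=2080 via (C,hash)
  {AB}: card=400; try (B,nl_idx)→2200, (A,nl_idx)→2650, (A,hash)→3700, (B,merge)→4250, (A,merge)→4300, (B,hash)→4400 …(+2); best=2200 via (B,nl_idx)
  {BC}: card=15000; try (C,hash)→2180, (B,merge)→3330, (C,merge)→3460, (B,hash)→4240, (B,nl_idx)→16080, (B,nl)→30120 …(+1); best=2180 via (C,hash)
  {ABC}: card=1600; try (C,hash)→4280, (C,merge)→7160, (B,hash)→7680, (B,nl_idx)→16480, (A,hash)→20380, (B,merge)→23530 …(+5); best=4280 via (C,hash)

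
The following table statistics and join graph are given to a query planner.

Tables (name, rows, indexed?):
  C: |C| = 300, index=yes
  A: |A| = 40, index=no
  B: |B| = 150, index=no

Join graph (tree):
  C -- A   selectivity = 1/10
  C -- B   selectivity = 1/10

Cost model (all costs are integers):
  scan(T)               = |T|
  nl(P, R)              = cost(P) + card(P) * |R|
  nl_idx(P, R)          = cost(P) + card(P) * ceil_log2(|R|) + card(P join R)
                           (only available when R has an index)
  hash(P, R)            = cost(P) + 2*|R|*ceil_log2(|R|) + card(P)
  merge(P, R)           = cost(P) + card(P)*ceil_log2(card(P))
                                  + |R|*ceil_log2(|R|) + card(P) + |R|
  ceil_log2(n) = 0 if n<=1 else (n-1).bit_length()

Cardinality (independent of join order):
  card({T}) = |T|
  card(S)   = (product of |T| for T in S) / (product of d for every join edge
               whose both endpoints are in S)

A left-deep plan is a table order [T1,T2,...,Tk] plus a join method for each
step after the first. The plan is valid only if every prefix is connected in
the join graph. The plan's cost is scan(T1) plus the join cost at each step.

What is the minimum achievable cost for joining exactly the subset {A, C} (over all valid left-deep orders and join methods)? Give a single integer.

Selinger DP over subsets of {A,C}:
  {C}: scan cost=300, card=300
  {A}: scan cost=40, card=40
  {AC}: card=1200; try (A,hash)→1080, (C,nl_idx)→1600, (C,merge)→3320, (A,merge)→3580, (C,hash)→5480, (C,nl)→12040 …(+1); best=1080 via (A,hash)

1080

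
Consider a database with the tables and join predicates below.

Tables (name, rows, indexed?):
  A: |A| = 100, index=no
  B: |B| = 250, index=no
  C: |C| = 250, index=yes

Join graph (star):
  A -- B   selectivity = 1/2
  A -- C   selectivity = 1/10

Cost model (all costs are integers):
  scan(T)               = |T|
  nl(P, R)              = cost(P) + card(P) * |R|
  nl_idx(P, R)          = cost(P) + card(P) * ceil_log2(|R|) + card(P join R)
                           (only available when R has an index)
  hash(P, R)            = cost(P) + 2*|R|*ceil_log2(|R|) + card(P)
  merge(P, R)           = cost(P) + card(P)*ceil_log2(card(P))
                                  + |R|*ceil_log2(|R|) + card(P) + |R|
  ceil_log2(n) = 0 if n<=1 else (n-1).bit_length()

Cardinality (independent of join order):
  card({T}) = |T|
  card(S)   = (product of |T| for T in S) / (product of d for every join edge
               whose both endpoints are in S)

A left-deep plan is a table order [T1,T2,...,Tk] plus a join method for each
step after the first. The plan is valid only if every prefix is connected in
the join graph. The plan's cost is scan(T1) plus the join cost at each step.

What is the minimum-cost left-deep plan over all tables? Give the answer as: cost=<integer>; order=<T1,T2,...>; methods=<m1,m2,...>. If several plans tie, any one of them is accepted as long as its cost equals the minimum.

Selinger DP (subsets sized 1..n):
  {A}: scan cost=100, card=100
  {B}: scan cost=250, card=250
  {C}: scan cost=250, card=250
  {AB}: card=12500; try (A,hash)→1900, (B,merge)→3150, (A,merge)→3300, (B,hash)→4200, (B,nl)→25100, (A,nl)→25250; best=1900 via (A,hash)
  {AC}: card=2500; try (A,hash)→1900, (C,merge)→3150, (A,merge)→3300, (C,nl_idx)→3400, (C,hash)→4200, (C,nl)→25100 …(+1); best=1900 via (A,hash)
  {ABC}: card=312500; try (B,hash)→8400, (C,hash)→18400, (B,merge)→36650, (C,merge)→191650, (C,nl_idx)→414400, (B,nl)→626900 …(+1); best=8400 via (B,hash)

cost=8400; order=C,A,B; methods=hash,hash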